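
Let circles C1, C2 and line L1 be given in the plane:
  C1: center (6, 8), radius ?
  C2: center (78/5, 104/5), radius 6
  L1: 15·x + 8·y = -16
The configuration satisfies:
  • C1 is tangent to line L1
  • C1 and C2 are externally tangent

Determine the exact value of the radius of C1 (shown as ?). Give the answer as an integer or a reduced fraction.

1. [C1‖L1]  r_C1² − 100 = 0  ⇒  r_C1 = 10 (r>0 drops 1)
2. [ext C1·C2]  r_C1² + 12r_C1 − 220 = 0  ⇒  r_C1 = 10 (r>0 drops 1)

10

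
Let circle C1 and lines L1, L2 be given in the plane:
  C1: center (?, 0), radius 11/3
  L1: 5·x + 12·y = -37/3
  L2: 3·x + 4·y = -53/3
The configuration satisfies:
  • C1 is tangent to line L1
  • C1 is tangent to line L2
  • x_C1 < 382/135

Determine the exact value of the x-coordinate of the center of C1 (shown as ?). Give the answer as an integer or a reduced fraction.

-12

1. [C1‖L1]  x_C1² + (74/15)x_C1 − 424/5 = 0  ⇒  x_C1 = -12 or 106/15
2. [C1‖L2]  x_C1² + (106/9)x_C1 − 8/3 = 0  ⇒  x_C1 = -12 or 2/9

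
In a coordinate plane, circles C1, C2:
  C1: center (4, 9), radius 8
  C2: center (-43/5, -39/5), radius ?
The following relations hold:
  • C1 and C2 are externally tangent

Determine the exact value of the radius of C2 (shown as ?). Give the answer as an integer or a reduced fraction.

1. [ext C1·C2]  r_C2² + 16r_C2 − 377 = 0  ⇒  r_C2 = 13 (r>0 drops 1)

13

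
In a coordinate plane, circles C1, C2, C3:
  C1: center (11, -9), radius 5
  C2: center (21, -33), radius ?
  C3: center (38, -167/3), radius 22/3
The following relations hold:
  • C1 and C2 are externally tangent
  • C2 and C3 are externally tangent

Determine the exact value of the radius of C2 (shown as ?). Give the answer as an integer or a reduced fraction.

1. [ext C1·C2]  r_C2² + 10r_C2 − 651 = 0  ⇒  r_C2 = 21 (r>0 drops 1)
2. [ext C2·C3]  r_C2² + (44/3)r_C2 − 749 = 0  ⇒  r_C2 = 21 (r>0 drops 1)

21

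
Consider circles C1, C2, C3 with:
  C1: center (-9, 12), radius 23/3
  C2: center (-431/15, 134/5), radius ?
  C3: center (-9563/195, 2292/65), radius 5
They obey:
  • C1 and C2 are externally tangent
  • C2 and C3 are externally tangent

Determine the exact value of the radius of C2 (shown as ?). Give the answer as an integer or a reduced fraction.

17

1. [ext C1·C2]  r_C2² + (46/3)r_C2 − 1649/3 = 0  ⇒  r_C2 = 17 (r>0 drops 1)
2. [ext C2·C3]  r_C2² + 10r_C2 − 459 = 0  ⇒  r_C2 = 17 (r>0 drops 1)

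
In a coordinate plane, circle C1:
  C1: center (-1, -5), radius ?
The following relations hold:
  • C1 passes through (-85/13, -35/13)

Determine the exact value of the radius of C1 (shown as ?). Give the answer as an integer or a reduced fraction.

6

1. [C1∋P]  r_C1² − 36 = 0  ⇒  r_C1 = 6 (r>0 drops 1)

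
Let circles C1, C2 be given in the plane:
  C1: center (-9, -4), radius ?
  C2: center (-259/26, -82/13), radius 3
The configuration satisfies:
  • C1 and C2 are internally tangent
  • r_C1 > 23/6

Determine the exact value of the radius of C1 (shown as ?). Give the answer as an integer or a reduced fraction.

1. [int C1,C2]  r_C1² − 6r_C1 + 11/4 = 0  ⇒  r_C1 = 1/2 or 11/2
2. given r_C1 > 23/6: keep 11/2

11/2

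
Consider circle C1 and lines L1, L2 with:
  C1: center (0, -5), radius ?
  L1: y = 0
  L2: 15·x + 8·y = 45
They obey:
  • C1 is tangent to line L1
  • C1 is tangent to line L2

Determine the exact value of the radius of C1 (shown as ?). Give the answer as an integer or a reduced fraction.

5

1. [C1‖L1]  r_C1² − 25 = 0  ⇒  r_C1 = 5 (r>0 drops 1)
2. [C1‖L2]  r_C1² − 25 = 0  ⇒  r_C1 = 5 (r>0 drops 1)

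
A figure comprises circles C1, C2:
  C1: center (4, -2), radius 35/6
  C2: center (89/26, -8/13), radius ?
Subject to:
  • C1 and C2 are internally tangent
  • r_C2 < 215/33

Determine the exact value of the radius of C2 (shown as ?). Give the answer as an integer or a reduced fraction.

13/3

1. [int C1,C2]  r_C2² − (35/3)r_C2 + 286/9 = 0  ⇒  r_C2 = 13/3 or 22/3
2. given r_C2 < 215/33: keep 13/3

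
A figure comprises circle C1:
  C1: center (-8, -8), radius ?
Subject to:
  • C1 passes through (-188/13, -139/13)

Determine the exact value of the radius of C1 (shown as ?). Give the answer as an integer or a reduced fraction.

1. [C1∋P]  r_C1² − 49 = 0  ⇒  r_C1 = 7 (r>0 drops 1)

7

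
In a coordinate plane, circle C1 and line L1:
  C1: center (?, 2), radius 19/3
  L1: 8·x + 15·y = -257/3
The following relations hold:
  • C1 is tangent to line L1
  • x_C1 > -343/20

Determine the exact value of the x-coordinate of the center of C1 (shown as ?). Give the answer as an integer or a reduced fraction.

-1

1. [C1‖L1]  x_C1² + (347/12)x_C1 + 335/12 = 0  ⇒  x_C1 = -335/12 or -1
2. given x_C1 > -343/20: keep -1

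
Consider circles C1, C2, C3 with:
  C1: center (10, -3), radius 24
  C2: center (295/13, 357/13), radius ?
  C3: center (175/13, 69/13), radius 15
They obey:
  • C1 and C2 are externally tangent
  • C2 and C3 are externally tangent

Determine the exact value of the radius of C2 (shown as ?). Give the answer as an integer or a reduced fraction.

1. [ext C1·C2]  r_C2² + 48r_C2 − 513 = 0  ⇒  r_C2 = 9 (r>0 drops 1)
2. [ext C2·C3]  r_C2² + 30r_C2 − 351 = 0  ⇒  r_C2 = 9 (r>0 drops 1)

9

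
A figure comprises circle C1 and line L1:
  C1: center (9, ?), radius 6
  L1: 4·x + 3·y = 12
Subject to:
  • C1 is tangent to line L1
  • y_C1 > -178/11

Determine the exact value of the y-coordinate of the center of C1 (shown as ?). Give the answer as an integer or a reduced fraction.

1. [C1‖L1]  y_C1² + 16y_C1 − 36 = 0  ⇒  y_C1 = -18 or 2
2. given y_C1 > -178/11: keep 2

2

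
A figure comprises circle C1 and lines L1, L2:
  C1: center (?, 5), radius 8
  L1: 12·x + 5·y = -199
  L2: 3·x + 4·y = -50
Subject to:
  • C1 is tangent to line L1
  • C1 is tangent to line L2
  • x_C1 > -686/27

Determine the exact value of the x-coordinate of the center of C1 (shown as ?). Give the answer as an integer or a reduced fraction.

1. [C1‖L1]  x_C1² + (112/3)x_C1 + 820/3 = 0  ⇒  x_C1 = -82/3 or -10
2. [C1‖L2]  x_C1² + (140/3)x_C1 + 1100/3 = 0  ⇒  x_C1 = -110/3 or -10

-10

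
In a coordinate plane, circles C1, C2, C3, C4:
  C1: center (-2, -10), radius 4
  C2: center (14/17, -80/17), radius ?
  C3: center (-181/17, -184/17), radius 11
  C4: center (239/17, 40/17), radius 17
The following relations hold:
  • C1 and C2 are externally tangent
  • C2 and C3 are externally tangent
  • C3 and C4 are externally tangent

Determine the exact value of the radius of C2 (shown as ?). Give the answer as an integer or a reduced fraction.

2

1. [ext C1·C2]  r_C2² + 8r_C2 − 20 = 0  ⇒  r_C2 = 2 (r>0 drops 1)
2. [ext C2·C3]  r_C2² + 22r_C2 − 48 = 0  ⇒  r_C2 = 2 (r>0 drops 1)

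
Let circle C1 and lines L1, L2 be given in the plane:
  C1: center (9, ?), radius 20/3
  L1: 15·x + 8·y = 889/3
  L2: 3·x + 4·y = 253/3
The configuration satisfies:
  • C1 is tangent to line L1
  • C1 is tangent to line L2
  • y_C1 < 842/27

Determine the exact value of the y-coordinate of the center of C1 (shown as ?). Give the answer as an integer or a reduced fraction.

6

1. [C1‖L1]  y_C1² − (121/3)y_C1 + 206 = 0  ⇒  y_C1 = 6 or 103/3
2. [C1‖L2]  y_C1² − (86/3)y_C1 + 136 = 0  ⇒  y_C1 = 6 or 68/3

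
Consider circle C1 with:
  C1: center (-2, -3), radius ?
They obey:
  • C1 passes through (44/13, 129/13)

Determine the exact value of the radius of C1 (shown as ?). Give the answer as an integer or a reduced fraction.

14

1. [C1∋P]  r_C1² − 196 = 0  ⇒  r_C1 = 14 (r>0 drops 1)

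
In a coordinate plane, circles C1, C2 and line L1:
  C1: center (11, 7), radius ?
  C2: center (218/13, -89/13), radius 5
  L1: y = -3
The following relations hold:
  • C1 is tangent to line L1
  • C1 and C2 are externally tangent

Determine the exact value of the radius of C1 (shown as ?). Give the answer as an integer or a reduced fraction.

10

1. [C1‖L1]  r_C1² − 100 = 0  ⇒  r_C1 = 10 (r>0 drops 1)
2. [ext C1·C2]  r_C1² + 10r_C1 − 200 = 0  ⇒  r_C1 = 10 (r>0 drops 1)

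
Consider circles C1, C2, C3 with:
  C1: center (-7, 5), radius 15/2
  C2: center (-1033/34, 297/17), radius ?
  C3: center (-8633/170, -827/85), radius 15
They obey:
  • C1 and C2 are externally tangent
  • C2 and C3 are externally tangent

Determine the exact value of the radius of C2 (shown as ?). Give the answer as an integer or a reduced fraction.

19

1. [ext C1·C2]  r_C2² + 15r_C2 − 646 = 0  ⇒  r_C2 = 19 (r>0 drops 1)
2. [ext C2·C3]  r_C2² + 30r_C2 − 931 = 0  ⇒  r_C2 = 19 (r>0 drops 1)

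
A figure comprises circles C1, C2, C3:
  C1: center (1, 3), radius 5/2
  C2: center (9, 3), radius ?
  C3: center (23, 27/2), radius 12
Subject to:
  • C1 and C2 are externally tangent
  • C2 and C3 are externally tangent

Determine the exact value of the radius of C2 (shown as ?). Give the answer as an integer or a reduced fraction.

11/2

1. [ext C1·C2]  r_C2² + 5r_C2 − 231/4 = 0  ⇒  r_C2 = 11/2 (r>0 drops 1)
2. [ext C2·C3]  r_C2² + 24r_C2 − 649/4 = 0  ⇒  r_C2 = 11/2 (r>0 drops 1)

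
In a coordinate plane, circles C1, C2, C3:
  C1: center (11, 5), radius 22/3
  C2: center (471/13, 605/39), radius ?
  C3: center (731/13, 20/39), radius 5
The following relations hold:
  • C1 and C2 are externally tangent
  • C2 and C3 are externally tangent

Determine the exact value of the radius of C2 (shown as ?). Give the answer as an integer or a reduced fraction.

1. [ext C1·C2]  r_C2² + (44/3)r_C2 − 2080/3 = 0  ⇒  r_C2 = 20 (r>0 drops 1)
2. [ext C2·C3]  r_C2² + 10r_C2 − 600 = 0  ⇒  r_C2 = 20 (r>0 drops 1)

20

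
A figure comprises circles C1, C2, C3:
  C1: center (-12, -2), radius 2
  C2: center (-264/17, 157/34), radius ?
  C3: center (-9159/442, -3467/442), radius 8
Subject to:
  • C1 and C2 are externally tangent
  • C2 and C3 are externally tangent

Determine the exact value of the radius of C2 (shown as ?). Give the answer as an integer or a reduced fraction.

11/2

1. [ext C1·C2]  r_C2² + 4r_C2 − 209/4 = 0  ⇒  r_C2 = 11/2 (r>0 drops 1)
2. [ext C2·C3]  r_C2² + 16r_C2 − 473/4 = 0  ⇒  r_C2 = 11/2 (r>0 drops 1)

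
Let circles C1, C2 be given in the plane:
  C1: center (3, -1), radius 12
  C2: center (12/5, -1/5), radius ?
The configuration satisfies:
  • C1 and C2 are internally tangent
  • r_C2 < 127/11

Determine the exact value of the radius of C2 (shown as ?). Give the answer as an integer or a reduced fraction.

1. [int C1,C2]  r_C2² − 24r_C2 + 143 = 0  ⇒  r_C2 = 11 or 13
2. given r_C2 < 127/11: keep 11

11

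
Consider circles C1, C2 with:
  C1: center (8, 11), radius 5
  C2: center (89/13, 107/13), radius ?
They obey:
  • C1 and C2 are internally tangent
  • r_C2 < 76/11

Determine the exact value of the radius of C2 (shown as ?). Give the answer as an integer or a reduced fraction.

1. [int C1,C2]  r_C2² − 10r_C2 + 16 = 0  ⇒  r_C2 = 2 or 8
2. given r_C2 < 76/11: keep 2

2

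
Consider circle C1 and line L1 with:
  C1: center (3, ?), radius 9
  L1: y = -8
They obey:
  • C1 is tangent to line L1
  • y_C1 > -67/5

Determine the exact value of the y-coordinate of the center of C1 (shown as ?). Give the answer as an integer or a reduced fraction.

1. [C1‖L1]  y_C1² + 16y_C1 − 17 = 0  ⇒  y_C1 = -17 or 1
2. given y_C1 > -67/5: keep 1

1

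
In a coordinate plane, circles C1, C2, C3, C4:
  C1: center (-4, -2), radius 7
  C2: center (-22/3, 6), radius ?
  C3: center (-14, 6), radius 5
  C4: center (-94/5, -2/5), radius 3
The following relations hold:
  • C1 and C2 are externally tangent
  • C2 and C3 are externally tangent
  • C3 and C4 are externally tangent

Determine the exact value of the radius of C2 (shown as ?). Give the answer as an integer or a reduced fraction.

5/3

1. [ext C1·C2]  r_C2² + 14r_C2 − 235/9 = 0  ⇒  r_C2 = 5/3 (r>0 drops 1)
2. [ext C2·C3]  r_C2² + 10r_C2 − 175/9 = 0  ⇒  r_C2 = 5/3 (r>0 drops 1)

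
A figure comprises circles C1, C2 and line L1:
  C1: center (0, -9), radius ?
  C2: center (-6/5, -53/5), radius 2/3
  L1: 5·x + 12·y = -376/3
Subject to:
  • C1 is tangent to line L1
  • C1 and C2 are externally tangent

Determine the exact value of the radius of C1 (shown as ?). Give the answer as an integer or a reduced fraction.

1. [C1‖L1]  r_C1² − 16/9 = 0  ⇒  r_C1 = 4/3 (r>0 drops 1)
2. [ext C1·C2]  r_C1² + (4/3)r_C1 − 32/9 = 0  ⇒  r_C1 = 4/3 (r>0 drops 1)

4/3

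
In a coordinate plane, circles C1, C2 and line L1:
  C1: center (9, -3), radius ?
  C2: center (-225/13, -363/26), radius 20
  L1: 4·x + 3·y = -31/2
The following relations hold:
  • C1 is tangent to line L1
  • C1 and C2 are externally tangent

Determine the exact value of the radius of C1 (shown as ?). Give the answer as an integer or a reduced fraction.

1. [C1‖L1]  r_C1² − 289/4 = 0  ⇒  r_C1 = 17/2 (r>0 drops 1)
2. [ext C1·C2]  r_C1² + 40r_C1 − 1649/4 = 0  ⇒  r_C1 = 17/2 (r>0 drops 1)

17/2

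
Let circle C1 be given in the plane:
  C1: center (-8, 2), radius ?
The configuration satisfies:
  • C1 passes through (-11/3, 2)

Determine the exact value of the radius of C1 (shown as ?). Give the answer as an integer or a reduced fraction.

13/3

1. [C1∋P]  r_C1² − 169/9 = 0  ⇒  r_C1 = 13/3 (r>0 drops 1)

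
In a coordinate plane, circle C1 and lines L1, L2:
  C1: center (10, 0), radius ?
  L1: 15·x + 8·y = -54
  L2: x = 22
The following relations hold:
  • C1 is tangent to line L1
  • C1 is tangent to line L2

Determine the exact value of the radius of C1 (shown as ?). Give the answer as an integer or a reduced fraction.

1. [C1‖L1]  r_C1² − 144 = 0  ⇒  r_C1 = 12 (r>0 drops 1)
2. [C1‖L2]  r_C1² − 144 = 0  ⇒  r_C1 = 12 (r>0 drops 1)

12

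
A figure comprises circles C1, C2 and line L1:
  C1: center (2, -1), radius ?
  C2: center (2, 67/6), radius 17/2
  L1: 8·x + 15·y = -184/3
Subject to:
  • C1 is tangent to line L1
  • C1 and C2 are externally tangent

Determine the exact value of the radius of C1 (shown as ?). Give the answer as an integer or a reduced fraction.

1. [C1‖L1]  r_C1² − 121/9 = 0  ⇒  r_C1 = 11/3 (r>0 drops 1)
2. [ext C1·C2]  r_C1² + 17r_C1 − 682/9 = 0  ⇒  r_C1 = 11/3 (r>0 drops 1)

11/3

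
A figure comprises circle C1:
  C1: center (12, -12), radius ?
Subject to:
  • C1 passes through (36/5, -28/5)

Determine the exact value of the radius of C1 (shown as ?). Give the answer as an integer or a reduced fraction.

8

1. [C1∋P]  r_C1² − 64 = 0  ⇒  r_C1 = 8 (r>0 drops 1)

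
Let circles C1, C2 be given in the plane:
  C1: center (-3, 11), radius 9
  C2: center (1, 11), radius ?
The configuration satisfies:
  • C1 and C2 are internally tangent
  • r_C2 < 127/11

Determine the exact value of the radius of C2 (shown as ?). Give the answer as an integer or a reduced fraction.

5

1. [int C1,C2]  r_C2² − 18r_C2 + 65 = 0  ⇒  r_C2 = 5 or 13
2. given r_C2 < 127/11: keep 5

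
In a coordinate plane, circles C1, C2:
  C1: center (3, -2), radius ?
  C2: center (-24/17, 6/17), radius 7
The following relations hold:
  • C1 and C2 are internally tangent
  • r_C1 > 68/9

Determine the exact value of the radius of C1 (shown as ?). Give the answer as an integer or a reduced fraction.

12

1. [int C1,C2]  r_C1² − 14r_C1 + 24 = 0  ⇒  r_C1 = 2 or 12
2. given r_C1 > 68/9: keep 12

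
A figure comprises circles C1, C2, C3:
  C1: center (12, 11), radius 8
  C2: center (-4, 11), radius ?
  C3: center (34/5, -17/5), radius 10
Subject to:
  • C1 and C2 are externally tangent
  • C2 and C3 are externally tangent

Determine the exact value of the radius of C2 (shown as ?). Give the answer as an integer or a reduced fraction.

1. [ext C1·C2]  r_C2² + 16r_C2 − 192 = 0  ⇒  r_C2 = 8 (r>0 drops 1)
2. [ext C2·C3]  r_C2² + 20r_C2 − 224 = 0  ⇒  r_C2 = 8 (r>0 drops 1)

8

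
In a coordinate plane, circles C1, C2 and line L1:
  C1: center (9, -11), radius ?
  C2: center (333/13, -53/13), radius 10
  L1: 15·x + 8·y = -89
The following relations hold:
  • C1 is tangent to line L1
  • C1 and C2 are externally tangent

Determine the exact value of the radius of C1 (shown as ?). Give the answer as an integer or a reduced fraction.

1. [C1‖L1]  r_C1² − 64 = 0  ⇒  r_C1 = 8 (r>0 drops 1)
2. [ext C1·C2]  r_C1² + 20r_C1 − 224 = 0  ⇒  r_C1 = 8 (r>0 drops 1)

8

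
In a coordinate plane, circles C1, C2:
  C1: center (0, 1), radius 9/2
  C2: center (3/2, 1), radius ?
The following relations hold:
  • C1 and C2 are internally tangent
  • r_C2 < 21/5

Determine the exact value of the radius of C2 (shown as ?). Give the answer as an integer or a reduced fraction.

3

1. [int C1,C2]  r_C2² − 9r_C2 + 18 = 0  ⇒  r_C2 = 3 or 6
2. given r_C2 < 21/5: keep 3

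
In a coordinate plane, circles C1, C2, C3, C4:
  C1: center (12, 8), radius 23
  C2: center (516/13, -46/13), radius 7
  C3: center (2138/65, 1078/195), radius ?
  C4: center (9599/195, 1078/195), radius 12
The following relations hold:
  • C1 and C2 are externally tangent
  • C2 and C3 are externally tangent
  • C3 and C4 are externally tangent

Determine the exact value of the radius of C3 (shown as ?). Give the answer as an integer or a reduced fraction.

13/3

1. [ext C2·C3]  r_C3² + 14r_C3 − 715/9 = 0  ⇒  r_C3 = 13/3 (r>0 drops 1)
2. [ext C3·C4]  r_C3² + 24r_C3 − 1105/9 = 0  ⇒  r_C3 = 13/3 (r>0 drops 1)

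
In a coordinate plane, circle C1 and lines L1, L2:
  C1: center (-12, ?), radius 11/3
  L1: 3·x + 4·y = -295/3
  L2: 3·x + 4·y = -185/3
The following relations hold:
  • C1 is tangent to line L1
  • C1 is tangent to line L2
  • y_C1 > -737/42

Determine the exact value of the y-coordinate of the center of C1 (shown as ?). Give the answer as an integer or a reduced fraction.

-11

1. [C1‖L1]  y_C1² + (187/6)y_C1 + 1331/6 = 0  ⇒  y_C1 = -121/6 or -11
2. [C1‖L2]  y_C1² + (77/6)y_C1 + 121/6 = 0  ⇒  y_C1 = -11 or -11/6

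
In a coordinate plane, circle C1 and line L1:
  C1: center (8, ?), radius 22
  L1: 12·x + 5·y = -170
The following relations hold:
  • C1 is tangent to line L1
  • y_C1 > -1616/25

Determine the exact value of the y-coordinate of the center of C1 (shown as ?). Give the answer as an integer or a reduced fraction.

4

1. [C1‖L1]  y_C1² + (532/5)y_C1 − 2208/5 = 0  ⇒  y_C1 = -552/5 or 4
2. given y_C1 > -1616/25: keep 4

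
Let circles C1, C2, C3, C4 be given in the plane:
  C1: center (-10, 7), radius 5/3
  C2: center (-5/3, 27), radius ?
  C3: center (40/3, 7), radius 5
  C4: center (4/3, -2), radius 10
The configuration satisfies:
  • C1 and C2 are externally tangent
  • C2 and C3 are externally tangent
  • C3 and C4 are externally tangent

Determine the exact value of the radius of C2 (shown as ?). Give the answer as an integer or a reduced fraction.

1. [ext C1·C2]  r_C2² + (10/3)r_C2 − 1400/3 = 0  ⇒  r_C2 = 20 (r>0 drops 1)
2. [ext C2·C3]  r_C2² + 10r_C2 − 600 = 0  ⇒  r_C2 = 20 (r>0 drops 1)

20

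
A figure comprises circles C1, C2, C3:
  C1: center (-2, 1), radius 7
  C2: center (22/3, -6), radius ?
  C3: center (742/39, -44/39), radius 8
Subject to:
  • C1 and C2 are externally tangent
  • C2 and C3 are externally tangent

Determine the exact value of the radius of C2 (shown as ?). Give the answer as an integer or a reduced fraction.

14/3

1. [ext C1·C2]  r_C2² + 14r_C2 − 784/9 = 0  ⇒  r_C2 = 14/3 (r>0 drops 1)
2. [ext C2·C3]  r_C2² + 16r_C2 − 868/9 = 0  ⇒  r_C2 = 14/3 (r>0 drops 1)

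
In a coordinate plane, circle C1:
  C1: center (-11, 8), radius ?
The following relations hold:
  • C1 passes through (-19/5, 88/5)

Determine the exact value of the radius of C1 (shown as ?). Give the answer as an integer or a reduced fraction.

12

1. [C1∋P]  r_C1² − 144 = 0  ⇒  r_C1 = 12 (r>0 drops 1)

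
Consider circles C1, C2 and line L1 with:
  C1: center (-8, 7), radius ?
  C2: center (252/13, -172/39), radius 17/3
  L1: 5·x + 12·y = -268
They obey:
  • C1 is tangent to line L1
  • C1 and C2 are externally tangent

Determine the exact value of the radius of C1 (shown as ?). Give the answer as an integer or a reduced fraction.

1. [C1‖L1]  r_C1² − 576 = 0  ⇒  r_C1 = 24 (r>0 drops 1)
2. [ext C1·C2]  r_C1² + (34/3)r_C1 − 848 = 0  ⇒  r_C1 = 24 (r>0 drops 1)

24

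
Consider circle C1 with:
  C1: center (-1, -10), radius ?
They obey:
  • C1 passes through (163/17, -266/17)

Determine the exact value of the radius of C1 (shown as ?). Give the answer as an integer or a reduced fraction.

12

1. [C1∋P]  r_C1² − 144 = 0  ⇒  r_C1 = 12 (r>0 drops 1)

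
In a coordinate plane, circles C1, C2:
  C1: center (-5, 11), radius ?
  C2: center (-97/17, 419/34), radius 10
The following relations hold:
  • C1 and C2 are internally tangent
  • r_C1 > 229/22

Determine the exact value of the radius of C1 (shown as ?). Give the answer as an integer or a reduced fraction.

1. [int C1,C2]  r_C1² − 20r_C1 + 391/4 = 0  ⇒  r_C1 = 17/2 or 23/2
2. given r_C1 > 229/22: keep 23/2

23/2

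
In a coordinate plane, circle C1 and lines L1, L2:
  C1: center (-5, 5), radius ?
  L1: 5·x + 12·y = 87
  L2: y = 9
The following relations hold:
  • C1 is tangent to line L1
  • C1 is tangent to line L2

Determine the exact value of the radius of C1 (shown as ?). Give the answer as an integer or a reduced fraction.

1. [C1‖L1]  r_C1² − 16 = 0  ⇒  r_C1 = 4 (r>0 drops 1)
2. [C1‖L2]  r_C1² − 16 = 0  ⇒  r_C1 = 4 (r>0 drops 1)

4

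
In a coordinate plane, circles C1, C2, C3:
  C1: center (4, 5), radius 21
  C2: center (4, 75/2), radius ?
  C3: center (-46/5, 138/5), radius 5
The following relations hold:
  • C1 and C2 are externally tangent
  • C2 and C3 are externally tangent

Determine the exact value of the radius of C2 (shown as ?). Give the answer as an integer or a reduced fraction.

23/2

1. [ext C1·C2]  r_C2² + 42r_C2 − 2461/4 = 0  ⇒  r_C2 = 23/2 (r>0 drops 1)
2. [ext C2·C3]  r_C2² + 10r_C2 − 989/4 = 0  ⇒  r_C2 = 23/2 (r>0 drops 1)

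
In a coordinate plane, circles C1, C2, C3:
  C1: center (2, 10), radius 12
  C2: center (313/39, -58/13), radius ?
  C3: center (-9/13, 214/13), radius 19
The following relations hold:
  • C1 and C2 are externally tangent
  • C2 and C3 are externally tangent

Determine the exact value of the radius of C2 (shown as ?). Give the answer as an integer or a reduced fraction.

11/3

1. [ext C1·C2]  r_C2² + 24r_C2 − 913/9 = 0  ⇒  r_C2 = 11/3 (r>0 drops 1)
2. [ext C2·C3]  r_C2² + 38r_C2 − 1375/9 = 0  ⇒  r_C2 = 11/3 (r>0 drops 1)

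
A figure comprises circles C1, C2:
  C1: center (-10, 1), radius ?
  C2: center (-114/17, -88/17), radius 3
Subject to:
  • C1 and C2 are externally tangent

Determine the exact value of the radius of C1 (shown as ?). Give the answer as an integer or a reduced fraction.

1. [ext C1·C2]  r_C1² + 6r_C1 − 40 = 0  ⇒  r_C1 = 4 (r>0 drops 1)

4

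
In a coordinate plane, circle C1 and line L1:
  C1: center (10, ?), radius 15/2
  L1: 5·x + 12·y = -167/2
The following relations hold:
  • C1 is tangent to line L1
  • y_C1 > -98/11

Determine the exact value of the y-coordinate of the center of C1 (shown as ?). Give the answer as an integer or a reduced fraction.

-3

1. [C1‖L1]  y_C1² + (89/4)y_C1 + 231/4 = 0  ⇒  y_C1 = -77/4 or -3
2. given y_C1 > -98/11: keep -3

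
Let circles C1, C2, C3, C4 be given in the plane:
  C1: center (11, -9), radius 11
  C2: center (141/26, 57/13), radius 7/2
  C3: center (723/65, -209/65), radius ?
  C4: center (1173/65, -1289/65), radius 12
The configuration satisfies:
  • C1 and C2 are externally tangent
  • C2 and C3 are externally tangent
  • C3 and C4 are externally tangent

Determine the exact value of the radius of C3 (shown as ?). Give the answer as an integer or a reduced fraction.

1. [ext C2·C3]  r_C3² + 7r_C3 − 78 = 0  ⇒  r_C3 = 6 (r>0 drops 1)
2. [ext C3·C4]  r_C3² + 24r_C3 − 180 = 0  ⇒  r_C3 = 6 (r>0 drops 1)

6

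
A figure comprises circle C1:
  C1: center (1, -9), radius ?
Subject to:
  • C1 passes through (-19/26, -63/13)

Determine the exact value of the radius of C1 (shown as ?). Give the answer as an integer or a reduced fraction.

9/2

1. [C1∋P]  r_C1² − 81/4 = 0  ⇒  r_C1 = 9/2 (r>0 drops 1)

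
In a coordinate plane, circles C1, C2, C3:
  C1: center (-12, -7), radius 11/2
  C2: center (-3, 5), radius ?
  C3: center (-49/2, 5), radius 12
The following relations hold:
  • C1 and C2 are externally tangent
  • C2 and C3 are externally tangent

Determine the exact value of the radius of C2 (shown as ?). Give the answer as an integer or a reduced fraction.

19/2

1. [ext C1·C2]  r_C2² + 11r_C2 − 779/4 = 0  ⇒  r_C2 = 19/2 (r>0 drops 1)
2. [ext C2·C3]  r_C2² + 24r_C2 − 1273/4 = 0  ⇒  r_C2 = 19/2 (r>0 drops 1)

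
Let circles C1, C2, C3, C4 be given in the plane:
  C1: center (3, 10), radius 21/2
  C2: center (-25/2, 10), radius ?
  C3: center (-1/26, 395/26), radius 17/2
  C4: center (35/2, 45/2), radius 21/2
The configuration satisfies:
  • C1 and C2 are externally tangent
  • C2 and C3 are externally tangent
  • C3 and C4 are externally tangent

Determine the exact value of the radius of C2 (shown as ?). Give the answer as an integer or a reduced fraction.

5

1. [ext C1·C2]  r_C2² + 21r_C2 − 130 = 0  ⇒  r_C2 = 5 (r>0 drops 1)
2. [ext C2·C3]  r_C2² + 17r_C2 − 110 = 0  ⇒  r_C2 = 5 (r>0 drops 1)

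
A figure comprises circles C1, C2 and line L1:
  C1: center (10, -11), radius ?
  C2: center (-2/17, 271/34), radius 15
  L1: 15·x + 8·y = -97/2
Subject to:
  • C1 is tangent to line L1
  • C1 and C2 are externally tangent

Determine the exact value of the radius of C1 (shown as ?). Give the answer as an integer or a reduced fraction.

13/2

1. [C1‖L1]  r_C1² − 169/4 = 0  ⇒  r_C1 = 13/2 (r>0 drops 1)
2. [ext C1·C2]  r_C1² + 30r_C1 − 949/4 = 0  ⇒  r_C1 = 13/2 (r>0 drops 1)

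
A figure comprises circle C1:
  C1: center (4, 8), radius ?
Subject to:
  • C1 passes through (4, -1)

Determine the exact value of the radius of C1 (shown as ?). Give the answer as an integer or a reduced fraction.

1. [C1∋P]  r_C1² − 81 = 0  ⇒  r_C1 = 9 (r>0 drops 1)

9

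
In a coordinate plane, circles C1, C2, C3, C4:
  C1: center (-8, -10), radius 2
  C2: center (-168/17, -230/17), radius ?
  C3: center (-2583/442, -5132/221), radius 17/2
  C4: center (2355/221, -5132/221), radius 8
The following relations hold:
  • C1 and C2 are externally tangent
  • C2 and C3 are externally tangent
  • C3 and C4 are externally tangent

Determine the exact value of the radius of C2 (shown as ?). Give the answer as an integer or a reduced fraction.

1. [ext C1·C2]  r_C2² + 4r_C2 − 12 = 0  ⇒  r_C2 = 2 (r>0 drops 1)
2. [ext C2·C3]  r_C2² + 17r_C2 − 38 = 0  ⇒  r_C2 = 2 (r>0 drops 1)

2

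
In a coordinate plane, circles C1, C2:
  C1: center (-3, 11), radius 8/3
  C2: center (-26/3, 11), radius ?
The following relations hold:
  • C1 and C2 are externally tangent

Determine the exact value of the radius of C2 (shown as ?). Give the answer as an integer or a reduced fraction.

3

1. [ext C1·C2]  r_C2² + (16/3)r_C2 − 25 = 0  ⇒  r_C2 = 3 (r>0 drops 1)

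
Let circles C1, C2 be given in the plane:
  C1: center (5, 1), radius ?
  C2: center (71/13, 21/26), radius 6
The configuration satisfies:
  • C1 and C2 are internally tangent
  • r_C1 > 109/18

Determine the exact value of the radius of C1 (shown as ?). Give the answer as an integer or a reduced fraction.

13/2

1. [int C1,C2]  r_C1² − 12r_C1 + 143/4 = 0  ⇒  r_C1 = 11/2 or 13/2
2. given r_C1 > 109/18: keep 13/2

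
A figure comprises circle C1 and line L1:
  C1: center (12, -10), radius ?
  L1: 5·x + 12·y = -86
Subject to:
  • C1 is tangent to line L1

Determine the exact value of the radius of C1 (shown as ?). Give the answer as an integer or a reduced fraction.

1. [C1‖L1]  r_C1² − 4 = 0  ⇒  r_C1 = 2 (r>0 drops 1)

2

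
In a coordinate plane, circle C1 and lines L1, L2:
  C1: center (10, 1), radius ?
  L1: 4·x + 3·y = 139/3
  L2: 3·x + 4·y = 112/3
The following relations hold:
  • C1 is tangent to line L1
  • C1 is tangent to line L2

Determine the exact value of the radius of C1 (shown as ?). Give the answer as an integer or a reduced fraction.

2/3

1. [C1‖L1]  r_C1² − 4/9 = 0  ⇒  r_C1 = 2/3 (r>0 drops 1)
2. [C1‖L2]  r_C1² − 4/9 = 0  ⇒  r_C1 = 2/3 (r>0 drops 1)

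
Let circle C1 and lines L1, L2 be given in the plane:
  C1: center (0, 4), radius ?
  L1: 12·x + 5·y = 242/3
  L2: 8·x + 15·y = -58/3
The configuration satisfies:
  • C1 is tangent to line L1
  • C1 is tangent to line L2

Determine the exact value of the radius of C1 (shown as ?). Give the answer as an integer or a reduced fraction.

14/3

1. [C1‖L1]  r_C1² − 196/9 = 0  ⇒  r_C1 = 14/3 (r>0 drops 1)
2. [C1‖L2]  r_C1² − 196/9 = 0  ⇒  r_C1 = 14/3 (r>0 drops 1)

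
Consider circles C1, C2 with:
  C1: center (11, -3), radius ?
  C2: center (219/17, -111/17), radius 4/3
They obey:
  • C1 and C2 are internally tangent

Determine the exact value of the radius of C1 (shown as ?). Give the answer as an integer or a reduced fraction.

1. [int C1,C2]  r_C1² − (8/3)r_C1 − 128/9 = 0  ⇒  r_C1 = 16/3 (r>0 drops 1)

16/3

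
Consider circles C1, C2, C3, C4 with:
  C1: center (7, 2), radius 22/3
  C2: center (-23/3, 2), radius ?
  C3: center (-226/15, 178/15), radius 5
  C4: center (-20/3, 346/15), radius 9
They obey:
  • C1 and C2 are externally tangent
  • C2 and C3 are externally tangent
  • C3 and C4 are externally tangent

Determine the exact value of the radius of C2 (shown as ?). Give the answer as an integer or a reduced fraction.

22/3

1. [ext C1·C2]  r_C2² + (44/3)r_C2 − 484/3 = 0  ⇒  r_C2 = 22/3 (r>0 drops 1)
2. [ext C2·C3]  r_C2² + 10r_C2 − 1144/9 = 0  ⇒  r_C2 = 22/3 (r>0 drops 1)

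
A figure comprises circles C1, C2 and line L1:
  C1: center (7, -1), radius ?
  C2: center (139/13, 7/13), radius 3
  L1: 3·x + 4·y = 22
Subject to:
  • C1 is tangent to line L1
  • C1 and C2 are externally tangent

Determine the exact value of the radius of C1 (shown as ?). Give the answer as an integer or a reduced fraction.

1. [C1‖L1]  r_C1² − 1 = 0  ⇒  r_C1 = 1 (r>0 drops 1)
2. [ext C1·C2]  r_C1² + 6r_C1 − 7 = 0  ⇒  r_C1 = 1 (r>0 drops 1)

1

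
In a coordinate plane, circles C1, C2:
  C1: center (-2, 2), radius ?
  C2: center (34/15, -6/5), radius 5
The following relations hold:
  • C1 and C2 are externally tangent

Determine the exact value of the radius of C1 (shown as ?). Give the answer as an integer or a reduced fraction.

1. [ext C1·C2]  r_C1² + 10r_C1 − 31/9 = 0  ⇒  r_C1 = 1/3 (r>0 drops 1)

1/3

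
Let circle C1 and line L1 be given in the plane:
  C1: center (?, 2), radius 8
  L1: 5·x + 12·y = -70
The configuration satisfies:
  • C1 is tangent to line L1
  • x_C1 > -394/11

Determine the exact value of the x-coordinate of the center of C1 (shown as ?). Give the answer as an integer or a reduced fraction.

2

1. [C1‖L1]  x_C1² + (188/5)x_C1 − 396/5 = 0  ⇒  x_C1 = -198/5 or 2
2. given x_C1 > -394/11: keep 2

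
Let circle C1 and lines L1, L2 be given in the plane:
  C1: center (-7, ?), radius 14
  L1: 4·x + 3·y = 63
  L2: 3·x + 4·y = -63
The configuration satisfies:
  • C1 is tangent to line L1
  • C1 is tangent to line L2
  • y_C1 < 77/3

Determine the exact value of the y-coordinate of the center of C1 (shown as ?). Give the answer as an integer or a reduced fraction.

7

1. [C1‖L1]  y_C1² − (182/3)y_C1 + 1127/3 = 0  ⇒  y_C1 = 7 or 161/3
2. [C1‖L2]  y_C1² + 21y_C1 − 196 = 0  ⇒  y_C1 = -28 or 7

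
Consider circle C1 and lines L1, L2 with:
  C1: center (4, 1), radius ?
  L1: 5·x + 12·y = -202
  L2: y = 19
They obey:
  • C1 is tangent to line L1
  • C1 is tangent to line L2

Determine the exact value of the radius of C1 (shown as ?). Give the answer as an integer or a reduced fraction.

1. [C1‖L1]  r_C1² − 324 = 0  ⇒  r_C1 = 18 (r>0 drops 1)
2. [C1‖L2]  r_C1² − 324 = 0  ⇒  r_C1 = 18 (r>0 drops 1)

18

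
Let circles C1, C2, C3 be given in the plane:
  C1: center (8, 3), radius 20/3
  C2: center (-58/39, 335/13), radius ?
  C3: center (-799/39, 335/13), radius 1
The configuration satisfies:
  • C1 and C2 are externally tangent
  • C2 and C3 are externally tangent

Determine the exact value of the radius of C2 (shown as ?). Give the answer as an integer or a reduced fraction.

1. [ext C1·C2]  r_C2² + (40/3)r_C2 − 564 = 0  ⇒  r_C2 = 18 (r>0 drops 1)
2. [ext C2·C3]  r_C2² + 2r_C2 − 360 = 0  ⇒  r_C2 = 18 (r>0 drops 1)

18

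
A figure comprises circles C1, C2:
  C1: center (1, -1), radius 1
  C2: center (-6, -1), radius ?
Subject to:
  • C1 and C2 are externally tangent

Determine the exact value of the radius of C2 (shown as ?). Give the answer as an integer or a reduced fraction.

6

1. [ext C1·C2]  r_C2² + 2r_C2 − 48 = 0  ⇒  r_C2 = 6 (r>0 drops 1)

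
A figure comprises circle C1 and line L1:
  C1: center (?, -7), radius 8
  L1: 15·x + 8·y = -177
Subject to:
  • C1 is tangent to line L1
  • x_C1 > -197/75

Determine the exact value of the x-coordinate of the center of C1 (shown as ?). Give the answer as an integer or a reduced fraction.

1. [C1‖L1]  x_C1² + (242/15)x_C1 − 257/15 = 0  ⇒  x_C1 = -257/15 or 1
2. given x_C1 > -197/75: keep 1

1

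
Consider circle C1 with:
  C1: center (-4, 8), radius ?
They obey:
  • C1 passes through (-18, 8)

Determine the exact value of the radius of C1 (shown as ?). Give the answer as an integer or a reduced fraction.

14

1. [C1∋P]  r_C1² − 196 = 0  ⇒  r_C1 = 14 (r>0 drops 1)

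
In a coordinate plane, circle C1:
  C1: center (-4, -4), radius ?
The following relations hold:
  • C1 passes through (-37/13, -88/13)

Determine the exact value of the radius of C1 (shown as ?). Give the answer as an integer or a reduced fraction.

3

1. [C1∋P]  r_C1² − 9 = 0  ⇒  r_C1 = 3 (r>0 drops 1)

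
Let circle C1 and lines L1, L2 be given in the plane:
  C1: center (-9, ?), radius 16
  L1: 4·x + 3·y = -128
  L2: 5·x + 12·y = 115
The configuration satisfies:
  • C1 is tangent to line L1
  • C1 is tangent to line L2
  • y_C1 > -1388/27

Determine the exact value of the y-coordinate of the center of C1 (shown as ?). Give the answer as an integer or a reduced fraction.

1. [C1‖L1]  y_C1² + (184/3)y_C1 + 688/3 = 0  ⇒  y_C1 = -172/3 or -4
2. [C1‖L2]  y_C1² − (80/3)y_C1 − 368/3 = 0  ⇒  y_C1 = -4 or 92/3

-4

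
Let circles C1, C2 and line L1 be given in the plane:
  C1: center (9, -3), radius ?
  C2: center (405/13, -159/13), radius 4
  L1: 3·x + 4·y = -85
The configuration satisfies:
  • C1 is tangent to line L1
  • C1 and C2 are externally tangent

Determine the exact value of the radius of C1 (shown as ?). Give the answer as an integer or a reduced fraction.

20

1. [C1‖L1]  r_C1² − 400 = 0  ⇒  r_C1 = 20 (r>0 drops 1)
2. [ext C1·C2]  r_C1² + 8r_C1 − 560 = 0  ⇒  r_C1 = 20 (r>0 drops 1)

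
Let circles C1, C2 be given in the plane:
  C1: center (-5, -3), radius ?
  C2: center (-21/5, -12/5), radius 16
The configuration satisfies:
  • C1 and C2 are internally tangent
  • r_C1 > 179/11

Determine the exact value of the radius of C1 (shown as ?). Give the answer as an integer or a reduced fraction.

17

1. [int C1,C2]  r_C1² − 32r_C1 + 255 = 0  ⇒  r_C1 = 15 or 17
2. given r_C1 > 179/11: keep 17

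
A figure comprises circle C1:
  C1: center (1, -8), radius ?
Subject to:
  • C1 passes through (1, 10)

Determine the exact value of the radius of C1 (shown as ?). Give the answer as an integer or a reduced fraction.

1. [C1∋P]  r_C1² − 324 = 0  ⇒  r_C1 = 18 (r>0 drops 1)

18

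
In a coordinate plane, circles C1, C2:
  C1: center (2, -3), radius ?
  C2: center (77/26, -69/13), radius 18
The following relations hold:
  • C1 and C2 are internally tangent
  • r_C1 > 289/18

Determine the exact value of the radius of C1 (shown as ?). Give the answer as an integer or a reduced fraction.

41/2

1. [int C1,C2]  r_C1² − 36r_C1 + 1271/4 = 0  ⇒  r_C1 = 31/2 or 41/2
2. given r_C1 > 289/18: keep 41/2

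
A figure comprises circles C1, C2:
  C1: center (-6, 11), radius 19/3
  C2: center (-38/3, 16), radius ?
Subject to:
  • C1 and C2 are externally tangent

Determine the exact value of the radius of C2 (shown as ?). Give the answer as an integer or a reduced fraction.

2

1. [ext C1·C2]  r_C2² + (38/3)r_C2 − 88/3 = 0  ⇒  r_C2 = 2 (r>0 drops 1)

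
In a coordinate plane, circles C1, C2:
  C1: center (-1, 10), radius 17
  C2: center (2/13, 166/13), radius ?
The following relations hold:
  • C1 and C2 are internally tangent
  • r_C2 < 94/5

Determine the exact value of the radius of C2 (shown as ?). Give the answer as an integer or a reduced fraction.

14

1. [int C1,C2]  r_C2² − 34r_C2 + 280 = 0  ⇒  r_C2 = 14 or 20
2. given r_C2 < 94/5: keep 14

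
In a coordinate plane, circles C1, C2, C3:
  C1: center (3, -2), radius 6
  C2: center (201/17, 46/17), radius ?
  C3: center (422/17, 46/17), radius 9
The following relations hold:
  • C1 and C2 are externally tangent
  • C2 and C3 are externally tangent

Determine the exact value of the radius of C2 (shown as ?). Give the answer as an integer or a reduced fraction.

1. [ext C1·C2]  r_C2² + 12r_C2 − 64 = 0  ⇒  r_C2 = 4 (r>0 drops 1)
2. [ext C2·C3]  r_C2² + 18r_C2 − 88 = 0  ⇒  r_C2 = 4 (r>0 drops 1)

4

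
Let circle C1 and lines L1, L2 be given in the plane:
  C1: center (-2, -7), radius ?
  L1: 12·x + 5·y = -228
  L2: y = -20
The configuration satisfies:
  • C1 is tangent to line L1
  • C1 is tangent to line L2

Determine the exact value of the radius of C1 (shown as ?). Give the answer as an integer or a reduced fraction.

1. [C1‖L1]  r_C1² − 169 = 0  ⇒  r_C1 = 13 (r>0 drops 1)
2. [C1‖L2]  r_C1² − 169 = 0  ⇒  r_C1 = 13 (r>0 drops 1)

13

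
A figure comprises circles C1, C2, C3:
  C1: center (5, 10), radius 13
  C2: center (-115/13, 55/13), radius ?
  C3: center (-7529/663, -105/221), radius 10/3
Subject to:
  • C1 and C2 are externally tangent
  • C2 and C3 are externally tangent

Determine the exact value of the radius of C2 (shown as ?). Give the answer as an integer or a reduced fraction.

1. [ext C1·C2]  r_C2² + 26r_C2 − 56 = 0  ⇒  r_C2 = 2 (r>0 drops 1)
2. [ext C2·C3]  r_C2² + (20/3)r_C2 − 52/3 = 0  ⇒  r_C2 = 2 (r>0 drops 1)

2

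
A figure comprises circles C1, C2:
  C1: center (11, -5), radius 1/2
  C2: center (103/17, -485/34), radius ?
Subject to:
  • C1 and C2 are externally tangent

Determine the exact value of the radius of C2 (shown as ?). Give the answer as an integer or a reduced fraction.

1. [ext C1·C2]  r_C2² + 1r_C2 − 110 = 0  ⇒  r_C2 = 10 (r>0 drops 1)

10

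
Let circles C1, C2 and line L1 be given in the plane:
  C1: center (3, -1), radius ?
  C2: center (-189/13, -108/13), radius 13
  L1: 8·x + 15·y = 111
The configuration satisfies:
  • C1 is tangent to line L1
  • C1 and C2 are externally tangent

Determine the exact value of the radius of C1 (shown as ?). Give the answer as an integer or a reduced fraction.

1. [C1‖L1]  r_C1² − 36 = 0  ⇒  r_C1 = 6 (r>0 drops 1)
2. [ext C1·C2]  r_C1² + 26r_C1 − 192 = 0  ⇒  r_C1 = 6 (r>0 drops 1)

6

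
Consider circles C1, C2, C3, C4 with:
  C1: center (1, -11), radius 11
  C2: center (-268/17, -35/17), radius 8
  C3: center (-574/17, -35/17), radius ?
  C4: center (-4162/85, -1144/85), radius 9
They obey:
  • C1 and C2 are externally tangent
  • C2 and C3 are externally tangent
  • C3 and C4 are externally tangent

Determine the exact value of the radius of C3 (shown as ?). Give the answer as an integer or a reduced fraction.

10

1. [ext C2·C3]  r_C3² + 16r_C3 − 260 = 0  ⇒  r_C3 = 10 (r>0 drops 1)
2. [ext C3·C4]  r_C3² + 18r_C3 − 280 = 0  ⇒  r_C3 = 10 (r>0 drops 1)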